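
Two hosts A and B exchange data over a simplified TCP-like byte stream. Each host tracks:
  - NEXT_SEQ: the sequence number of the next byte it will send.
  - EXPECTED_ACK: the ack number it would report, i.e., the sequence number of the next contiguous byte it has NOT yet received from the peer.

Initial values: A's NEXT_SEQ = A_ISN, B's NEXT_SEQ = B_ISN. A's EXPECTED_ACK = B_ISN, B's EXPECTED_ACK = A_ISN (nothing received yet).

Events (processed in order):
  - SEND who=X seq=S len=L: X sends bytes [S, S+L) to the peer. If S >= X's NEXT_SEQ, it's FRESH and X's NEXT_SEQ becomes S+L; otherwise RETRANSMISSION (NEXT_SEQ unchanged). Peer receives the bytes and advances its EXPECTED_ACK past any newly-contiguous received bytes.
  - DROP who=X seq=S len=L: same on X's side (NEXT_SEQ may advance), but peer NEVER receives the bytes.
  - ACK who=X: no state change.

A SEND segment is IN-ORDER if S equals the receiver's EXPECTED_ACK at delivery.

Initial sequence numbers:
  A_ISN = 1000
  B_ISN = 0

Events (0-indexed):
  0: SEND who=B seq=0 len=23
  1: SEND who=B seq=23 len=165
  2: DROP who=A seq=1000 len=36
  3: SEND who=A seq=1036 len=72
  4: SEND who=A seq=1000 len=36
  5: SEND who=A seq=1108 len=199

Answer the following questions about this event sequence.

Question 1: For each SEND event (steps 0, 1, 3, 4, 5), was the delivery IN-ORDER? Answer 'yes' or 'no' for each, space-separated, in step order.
Answer: yes yes no yes yes

Derivation:
Step 0: SEND seq=0 -> in-order
Step 1: SEND seq=23 -> in-order
Step 3: SEND seq=1036 -> out-of-order
Step 4: SEND seq=1000 -> in-order
Step 5: SEND seq=1108 -> in-order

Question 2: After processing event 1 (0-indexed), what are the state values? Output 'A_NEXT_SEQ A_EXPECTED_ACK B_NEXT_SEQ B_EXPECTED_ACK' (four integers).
After event 0: A_seq=1000 A_ack=23 B_seq=23 B_ack=1000
After event 1: A_seq=1000 A_ack=188 B_seq=188 B_ack=1000

1000 188 188 1000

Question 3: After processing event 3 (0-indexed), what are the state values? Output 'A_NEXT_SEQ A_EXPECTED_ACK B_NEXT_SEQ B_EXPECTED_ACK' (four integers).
After event 0: A_seq=1000 A_ack=23 B_seq=23 B_ack=1000
After event 1: A_seq=1000 A_ack=188 B_seq=188 B_ack=1000
After event 2: A_seq=1036 A_ack=188 B_seq=188 B_ack=1000
After event 3: A_seq=1108 A_ack=188 B_seq=188 B_ack=1000

1108 188 188 1000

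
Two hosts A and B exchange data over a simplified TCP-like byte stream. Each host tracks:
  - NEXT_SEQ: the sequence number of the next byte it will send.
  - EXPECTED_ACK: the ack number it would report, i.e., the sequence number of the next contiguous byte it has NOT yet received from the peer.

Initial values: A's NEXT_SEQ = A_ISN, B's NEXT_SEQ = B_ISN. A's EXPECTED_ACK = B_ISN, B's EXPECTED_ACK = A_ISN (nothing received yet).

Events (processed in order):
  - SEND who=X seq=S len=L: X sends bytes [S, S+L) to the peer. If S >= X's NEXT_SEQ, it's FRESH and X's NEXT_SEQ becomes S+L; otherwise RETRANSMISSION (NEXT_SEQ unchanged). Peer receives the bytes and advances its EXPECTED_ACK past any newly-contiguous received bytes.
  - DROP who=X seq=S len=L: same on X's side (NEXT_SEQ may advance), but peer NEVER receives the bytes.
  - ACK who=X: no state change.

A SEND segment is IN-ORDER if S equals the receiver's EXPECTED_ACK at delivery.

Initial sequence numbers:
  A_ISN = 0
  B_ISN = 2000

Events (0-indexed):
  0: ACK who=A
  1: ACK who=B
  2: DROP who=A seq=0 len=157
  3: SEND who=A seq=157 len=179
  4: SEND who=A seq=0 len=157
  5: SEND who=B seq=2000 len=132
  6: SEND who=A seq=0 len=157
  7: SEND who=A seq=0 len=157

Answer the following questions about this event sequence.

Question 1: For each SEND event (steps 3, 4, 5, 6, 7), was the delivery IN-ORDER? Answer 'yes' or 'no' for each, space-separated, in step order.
Answer: no yes yes no no

Derivation:
Step 3: SEND seq=157 -> out-of-order
Step 4: SEND seq=0 -> in-order
Step 5: SEND seq=2000 -> in-order
Step 6: SEND seq=0 -> out-of-order
Step 7: SEND seq=0 -> out-of-order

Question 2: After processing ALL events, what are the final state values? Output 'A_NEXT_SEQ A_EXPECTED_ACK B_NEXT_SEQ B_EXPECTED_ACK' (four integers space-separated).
Answer: 336 2132 2132 336

Derivation:
After event 0: A_seq=0 A_ack=2000 B_seq=2000 B_ack=0
After event 1: A_seq=0 A_ack=2000 B_seq=2000 B_ack=0
After event 2: A_seq=157 A_ack=2000 B_seq=2000 B_ack=0
After event 3: A_seq=336 A_ack=2000 B_seq=2000 B_ack=0
After event 4: A_seq=336 A_ack=2000 B_seq=2000 B_ack=336
After event 5: A_seq=336 A_ack=2132 B_seq=2132 B_ack=336
After event 6: A_seq=336 A_ack=2132 B_seq=2132 B_ack=336
After event 7: A_seq=336 A_ack=2132 B_seq=2132 B_ack=336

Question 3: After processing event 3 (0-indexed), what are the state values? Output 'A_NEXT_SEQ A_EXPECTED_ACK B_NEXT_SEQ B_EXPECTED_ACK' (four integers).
After event 0: A_seq=0 A_ack=2000 B_seq=2000 B_ack=0
After event 1: A_seq=0 A_ack=2000 B_seq=2000 B_ack=0
After event 2: A_seq=157 A_ack=2000 B_seq=2000 B_ack=0
After event 3: A_seq=336 A_ack=2000 B_seq=2000 B_ack=0

336 2000 2000 0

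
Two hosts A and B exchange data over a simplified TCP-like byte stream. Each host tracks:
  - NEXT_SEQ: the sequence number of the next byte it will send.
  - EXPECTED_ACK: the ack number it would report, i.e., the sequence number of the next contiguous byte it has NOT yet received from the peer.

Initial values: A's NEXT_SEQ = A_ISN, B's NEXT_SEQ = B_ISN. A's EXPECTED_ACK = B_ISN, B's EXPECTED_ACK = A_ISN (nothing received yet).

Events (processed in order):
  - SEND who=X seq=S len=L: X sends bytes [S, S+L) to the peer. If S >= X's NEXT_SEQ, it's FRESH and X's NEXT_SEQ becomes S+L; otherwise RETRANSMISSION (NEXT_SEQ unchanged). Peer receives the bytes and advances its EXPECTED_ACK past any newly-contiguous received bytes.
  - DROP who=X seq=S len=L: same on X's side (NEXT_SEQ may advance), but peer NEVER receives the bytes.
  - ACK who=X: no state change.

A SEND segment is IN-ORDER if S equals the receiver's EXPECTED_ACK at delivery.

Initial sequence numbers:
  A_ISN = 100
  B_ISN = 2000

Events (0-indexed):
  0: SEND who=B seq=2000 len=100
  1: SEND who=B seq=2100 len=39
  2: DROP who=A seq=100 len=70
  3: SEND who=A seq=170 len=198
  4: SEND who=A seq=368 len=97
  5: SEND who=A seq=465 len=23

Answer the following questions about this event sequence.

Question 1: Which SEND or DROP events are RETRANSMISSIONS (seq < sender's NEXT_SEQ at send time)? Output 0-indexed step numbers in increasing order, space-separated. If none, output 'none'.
Step 0: SEND seq=2000 -> fresh
Step 1: SEND seq=2100 -> fresh
Step 2: DROP seq=100 -> fresh
Step 3: SEND seq=170 -> fresh
Step 4: SEND seq=368 -> fresh
Step 5: SEND seq=465 -> fresh

Answer: none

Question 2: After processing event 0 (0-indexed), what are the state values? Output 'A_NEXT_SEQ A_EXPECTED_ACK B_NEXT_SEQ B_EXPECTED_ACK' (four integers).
After event 0: A_seq=100 A_ack=2100 B_seq=2100 B_ack=100

100 2100 2100 100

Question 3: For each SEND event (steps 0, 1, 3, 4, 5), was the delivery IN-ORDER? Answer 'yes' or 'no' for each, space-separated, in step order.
Answer: yes yes no no no

Derivation:
Step 0: SEND seq=2000 -> in-order
Step 1: SEND seq=2100 -> in-order
Step 3: SEND seq=170 -> out-of-order
Step 4: SEND seq=368 -> out-of-order
Step 5: SEND seq=465 -> out-of-order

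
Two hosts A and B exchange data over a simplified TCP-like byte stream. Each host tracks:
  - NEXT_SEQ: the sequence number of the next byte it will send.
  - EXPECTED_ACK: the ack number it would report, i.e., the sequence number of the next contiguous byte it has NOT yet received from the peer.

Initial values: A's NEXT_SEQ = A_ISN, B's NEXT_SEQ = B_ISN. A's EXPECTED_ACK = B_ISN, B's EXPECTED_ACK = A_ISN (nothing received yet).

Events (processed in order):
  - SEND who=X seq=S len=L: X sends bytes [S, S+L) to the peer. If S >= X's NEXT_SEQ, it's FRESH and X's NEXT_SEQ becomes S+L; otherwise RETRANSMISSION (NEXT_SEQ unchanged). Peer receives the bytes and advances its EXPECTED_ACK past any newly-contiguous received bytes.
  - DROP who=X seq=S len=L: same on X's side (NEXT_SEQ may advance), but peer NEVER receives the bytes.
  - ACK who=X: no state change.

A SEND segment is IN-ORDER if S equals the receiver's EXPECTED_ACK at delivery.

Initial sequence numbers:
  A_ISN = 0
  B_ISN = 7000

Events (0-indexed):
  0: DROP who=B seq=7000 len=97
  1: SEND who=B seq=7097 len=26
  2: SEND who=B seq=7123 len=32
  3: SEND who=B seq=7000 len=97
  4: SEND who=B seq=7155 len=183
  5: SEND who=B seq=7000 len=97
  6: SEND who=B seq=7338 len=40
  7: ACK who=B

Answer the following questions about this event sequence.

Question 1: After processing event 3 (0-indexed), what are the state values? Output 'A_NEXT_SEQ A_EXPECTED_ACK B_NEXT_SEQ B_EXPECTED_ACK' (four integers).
After event 0: A_seq=0 A_ack=7000 B_seq=7097 B_ack=0
After event 1: A_seq=0 A_ack=7000 B_seq=7123 B_ack=0
After event 2: A_seq=0 A_ack=7000 B_seq=7155 B_ack=0
After event 3: A_seq=0 A_ack=7155 B_seq=7155 B_ack=0

0 7155 7155 0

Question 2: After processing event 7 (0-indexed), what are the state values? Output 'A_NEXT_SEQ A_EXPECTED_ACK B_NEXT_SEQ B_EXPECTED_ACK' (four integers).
After event 0: A_seq=0 A_ack=7000 B_seq=7097 B_ack=0
After event 1: A_seq=0 A_ack=7000 B_seq=7123 B_ack=0
After event 2: A_seq=0 A_ack=7000 B_seq=7155 B_ack=0
After event 3: A_seq=0 A_ack=7155 B_seq=7155 B_ack=0
After event 4: A_seq=0 A_ack=7338 B_seq=7338 B_ack=0
After event 5: A_seq=0 A_ack=7338 B_seq=7338 B_ack=0
After event 6: A_seq=0 A_ack=7378 B_seq=7378 B_ack=0
After event 7: A_seq=0 A_ack=7378 B_seq=7378 B_ack=0

0 7378 7378 0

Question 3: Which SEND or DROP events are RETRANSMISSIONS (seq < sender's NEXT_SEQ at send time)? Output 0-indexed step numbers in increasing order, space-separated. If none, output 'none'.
Step 0: DROP seq=7000 -> fresh
Step 1: SEND seq=7097 -> fresh
Step 2: SEND seq=7123 -> fresh
Step 3: SEND seq=7000 -> retransmit
Step 4: SEND seq=7155 -> fresh
Step 5: SEND seq=7000 -> retransmit
Step 6: SEND seq=7338 -> fresh

Answer: 3 5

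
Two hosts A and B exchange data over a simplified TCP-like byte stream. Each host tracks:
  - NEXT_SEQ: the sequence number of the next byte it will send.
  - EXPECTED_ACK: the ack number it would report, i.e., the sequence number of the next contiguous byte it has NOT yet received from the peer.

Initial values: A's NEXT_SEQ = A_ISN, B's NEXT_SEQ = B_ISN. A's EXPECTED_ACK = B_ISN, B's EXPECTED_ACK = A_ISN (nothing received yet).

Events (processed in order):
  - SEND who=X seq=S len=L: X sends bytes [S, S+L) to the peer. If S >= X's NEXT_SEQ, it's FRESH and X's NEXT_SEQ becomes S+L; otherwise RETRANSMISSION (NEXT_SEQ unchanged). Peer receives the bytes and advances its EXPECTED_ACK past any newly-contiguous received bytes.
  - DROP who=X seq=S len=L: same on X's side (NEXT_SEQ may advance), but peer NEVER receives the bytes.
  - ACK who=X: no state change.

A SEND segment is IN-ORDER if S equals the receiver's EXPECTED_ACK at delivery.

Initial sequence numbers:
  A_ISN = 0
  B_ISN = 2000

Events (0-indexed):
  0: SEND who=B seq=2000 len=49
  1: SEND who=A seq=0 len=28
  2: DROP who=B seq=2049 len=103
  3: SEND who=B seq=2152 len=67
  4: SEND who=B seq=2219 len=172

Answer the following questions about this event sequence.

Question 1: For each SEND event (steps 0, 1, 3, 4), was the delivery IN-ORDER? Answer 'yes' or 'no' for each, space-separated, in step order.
Step 0: SEND seq=2000 -> in-order
Step 1: SEND seq=0 -> in-order
Step 3: SEND seq=2152 -> out-of-order
Step 4: SEND seq=2219 -> out-of-order

Answer: yes yes no no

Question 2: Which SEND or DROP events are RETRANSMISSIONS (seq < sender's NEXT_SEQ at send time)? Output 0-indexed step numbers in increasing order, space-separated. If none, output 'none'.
Step 0: SEND seq=2000 -> fresh
Step 1: SEND seq=0 -> fresh
Step 2: DROP seq=2049 -> fresh
Step 3: SEND seq=2152 -> fresh
Step 4: SEND seq=2219 -> fresh

Answer: none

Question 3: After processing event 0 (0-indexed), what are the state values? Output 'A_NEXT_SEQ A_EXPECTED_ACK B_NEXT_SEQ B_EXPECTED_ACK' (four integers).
After event 0: A_seq=0 A_ack=2049 B_seq=2049 B_ack=0

0 2049 2049 0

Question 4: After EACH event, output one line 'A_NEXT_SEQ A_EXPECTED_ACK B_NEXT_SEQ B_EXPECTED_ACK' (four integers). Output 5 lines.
0 2049 2049 0
28 2049 2049 28
28 2049 2152 28
28 2049 2219 28
28 2049 2391 28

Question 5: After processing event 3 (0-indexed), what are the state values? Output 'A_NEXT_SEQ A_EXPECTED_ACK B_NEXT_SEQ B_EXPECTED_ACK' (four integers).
After event 0: A_seq=0 A_ack=2049 B_seq=2049 B_ack=0
After event 1: A_seq=28 A_ack=2049 B_seq=2049 B_ack=28
After event 2: A_seq=28 A_ack=2049 B_seq=2152 B_ack=28
After event 3: A_seq=28 A_ack=2049 B_seq=2219 B_ack=28

28 2049 2219 28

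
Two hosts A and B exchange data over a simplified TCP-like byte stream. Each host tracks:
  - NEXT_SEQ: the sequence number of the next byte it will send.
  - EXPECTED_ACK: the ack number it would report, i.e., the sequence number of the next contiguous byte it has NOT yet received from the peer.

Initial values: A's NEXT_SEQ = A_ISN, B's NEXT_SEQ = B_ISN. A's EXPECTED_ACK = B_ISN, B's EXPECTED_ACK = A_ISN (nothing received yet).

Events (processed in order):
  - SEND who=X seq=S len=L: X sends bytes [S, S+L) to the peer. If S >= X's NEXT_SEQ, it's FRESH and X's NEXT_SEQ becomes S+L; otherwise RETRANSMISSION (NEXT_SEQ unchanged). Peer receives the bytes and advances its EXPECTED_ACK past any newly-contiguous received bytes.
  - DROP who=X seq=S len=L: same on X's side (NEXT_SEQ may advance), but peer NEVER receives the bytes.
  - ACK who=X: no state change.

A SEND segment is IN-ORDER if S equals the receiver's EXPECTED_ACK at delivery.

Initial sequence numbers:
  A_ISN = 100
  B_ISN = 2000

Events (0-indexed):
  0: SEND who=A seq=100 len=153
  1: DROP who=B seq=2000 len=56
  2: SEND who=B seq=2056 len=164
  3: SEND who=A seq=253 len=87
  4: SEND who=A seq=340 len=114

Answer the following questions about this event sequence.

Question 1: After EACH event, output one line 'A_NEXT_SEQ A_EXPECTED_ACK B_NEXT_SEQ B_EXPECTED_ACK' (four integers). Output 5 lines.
253 2000 2000 253
253 2000 2056 253
253 2000 2220 253
340 2000 2220 340
454 2000 2220 454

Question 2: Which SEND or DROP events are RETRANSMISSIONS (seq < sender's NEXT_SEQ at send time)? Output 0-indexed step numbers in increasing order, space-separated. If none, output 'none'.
Step 0: SEND seq=100 -> fresh
Step 1: DROP seq=2000 -> fresh
Step 2: SEND seq=2056 -> fresh
Step 3: SEND seq=253 -> fresh
Step 4: SEND seq=340 -> fresh

Answer: none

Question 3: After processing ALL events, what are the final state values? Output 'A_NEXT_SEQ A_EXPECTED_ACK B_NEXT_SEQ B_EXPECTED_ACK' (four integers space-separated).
Answer: 454 2000 2220 454

Derivation:
After event 0: A_seq=253 A_ack=2000 B_seq=2000 B_ack=253
After event 1: A_seq=253 A_ack=2000 B_seq=2056 B_ack=253
After event 2: A_seq=253 A_ack=2000 B_seq=2220 B_ack=253
After event 3: A_seq=340 A_ack=2000 B_seq=2220 B_ack=340
After event 4: A_seq=454 A_ack=2000 B_seq=2220 B_ack=454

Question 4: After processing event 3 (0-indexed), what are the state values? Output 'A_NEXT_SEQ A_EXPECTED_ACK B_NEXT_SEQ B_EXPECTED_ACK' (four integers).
After event 0: A_seq=253 A_ack=2000 B_seq=2000 B_ack=253
After event 1: A_seq=253 A_ack=2000 B_seq=2056 B_ack=253
After event 2: A_seq=253 A_ack=2000 B_seq=2220 B_ack=253
After event 3: A_seq=340 A_ack=2000 B_seq=2220 B_ack=340

340 2000 2220 340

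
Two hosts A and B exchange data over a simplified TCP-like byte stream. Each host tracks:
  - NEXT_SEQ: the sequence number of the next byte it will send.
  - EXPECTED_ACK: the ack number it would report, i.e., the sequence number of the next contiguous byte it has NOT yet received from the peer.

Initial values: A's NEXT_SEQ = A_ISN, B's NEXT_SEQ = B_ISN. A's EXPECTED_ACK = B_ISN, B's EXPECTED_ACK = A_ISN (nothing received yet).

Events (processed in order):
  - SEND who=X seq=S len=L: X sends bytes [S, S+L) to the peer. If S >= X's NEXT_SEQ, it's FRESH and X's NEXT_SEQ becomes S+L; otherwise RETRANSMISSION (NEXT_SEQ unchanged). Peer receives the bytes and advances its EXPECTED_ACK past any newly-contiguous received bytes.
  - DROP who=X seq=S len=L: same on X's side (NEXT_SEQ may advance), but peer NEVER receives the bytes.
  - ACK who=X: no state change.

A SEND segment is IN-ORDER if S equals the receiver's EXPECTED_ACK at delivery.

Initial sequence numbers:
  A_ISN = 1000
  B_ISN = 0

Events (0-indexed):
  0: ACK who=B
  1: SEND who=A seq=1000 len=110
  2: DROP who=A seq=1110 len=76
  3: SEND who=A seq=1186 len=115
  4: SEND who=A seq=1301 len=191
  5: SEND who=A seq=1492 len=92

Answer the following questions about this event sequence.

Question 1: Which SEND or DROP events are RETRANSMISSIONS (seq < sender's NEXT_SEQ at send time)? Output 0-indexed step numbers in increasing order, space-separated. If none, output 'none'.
Step 1: SEND seq=1000 -> fresh
Step 2: DROP seq=1110 -> fresh
Step 3: SEND seq=1186 -> fresh
Step 4: SEND seq=1301 -> fresh
Step 5: SEND seq=1492 -> fresh

Answer: none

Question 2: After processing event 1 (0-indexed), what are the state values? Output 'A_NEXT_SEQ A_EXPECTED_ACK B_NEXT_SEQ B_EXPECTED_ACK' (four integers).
After event 0: A_seq=1000 A_ack=0 B_seq=0 B_ack=1000
After event 1: A_seq=1110 A_ack=0 B_seq=0 B_ack=1110

1110 0 0 1110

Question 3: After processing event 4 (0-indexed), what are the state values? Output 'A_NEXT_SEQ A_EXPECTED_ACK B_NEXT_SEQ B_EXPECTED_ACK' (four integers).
After event 0: A_seq=1000 A_ack=0 B_seq=0 B_ack=1000
After event 1: A_seq=1110 A_ack=0 B_seq=0 B_ack=1110
After event 2: A_seq=1186 A_ack=0 B_seq=0 B_ack=1110
After event 3: A_seq=1301 A_ack=0 B_seq=0 B_ack=1110
After event 4: A_seq=1492 A_ack=0 B_seq=0 B_ack=1110

1492 0 0 1110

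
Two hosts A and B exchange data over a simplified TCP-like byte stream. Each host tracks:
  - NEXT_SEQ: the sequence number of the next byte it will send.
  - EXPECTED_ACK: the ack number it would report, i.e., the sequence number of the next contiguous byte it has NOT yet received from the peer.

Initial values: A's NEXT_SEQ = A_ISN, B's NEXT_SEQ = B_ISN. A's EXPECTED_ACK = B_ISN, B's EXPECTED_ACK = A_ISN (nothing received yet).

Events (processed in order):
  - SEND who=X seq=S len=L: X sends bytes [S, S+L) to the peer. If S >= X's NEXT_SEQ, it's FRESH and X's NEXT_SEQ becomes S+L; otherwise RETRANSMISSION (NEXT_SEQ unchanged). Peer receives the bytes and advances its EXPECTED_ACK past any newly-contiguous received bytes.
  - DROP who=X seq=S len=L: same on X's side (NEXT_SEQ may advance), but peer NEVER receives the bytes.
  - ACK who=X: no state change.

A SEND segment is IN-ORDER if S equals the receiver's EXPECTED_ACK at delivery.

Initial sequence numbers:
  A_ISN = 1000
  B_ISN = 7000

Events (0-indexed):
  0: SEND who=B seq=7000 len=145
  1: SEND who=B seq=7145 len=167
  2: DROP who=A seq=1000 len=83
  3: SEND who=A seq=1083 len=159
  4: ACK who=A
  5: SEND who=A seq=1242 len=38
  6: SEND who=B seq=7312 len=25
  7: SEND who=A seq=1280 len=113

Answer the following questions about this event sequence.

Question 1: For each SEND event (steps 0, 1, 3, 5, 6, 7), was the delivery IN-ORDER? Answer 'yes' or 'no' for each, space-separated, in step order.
Answer: yes yes no no yes no

Derivation:
Step 0: SEND seq=7000 -> in-order
Step 1: SEND seq=7145 -> in-order
Step 3: SEND seq=1083 -> out-of-order
Step 5: SEND seq=1242 -> out-of-order
Step 6: SEND seq=7312 -> in-order
Step 7: SEND seq=1280 -> out-of-order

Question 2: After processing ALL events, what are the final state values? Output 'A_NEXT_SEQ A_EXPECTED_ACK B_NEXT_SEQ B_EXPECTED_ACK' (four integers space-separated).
Answer: 1393 7337 7337 1000

Derivation:
After event 0: A_seq=1000 A_ack=7145 B_seq=7145 B_ack=1000
After event 1: A_seq=1000 A_ack=7312 B_seq=7312 B_ack=1000
After event 2: A_seq=1083 A_ack=7312 B_seq=7312 B_ack=1000
After event 3: A_seq=1242 A_ack=7312 B_seq=7312 B_ack=1000
After event 4: A_seq=1242 A_ack=7312 B_seq=7312 B_ack=1000
After event 5: A_seq=1280 A_ack=7312 B_seq=7312 B_ack=1000
After event 6: A_seq=1280 A_ack=7337 B_seq=7337 B_ack=1000
After event 7: A_seq=1393 A_ack=7337 B_seq=7337 B_ack=1000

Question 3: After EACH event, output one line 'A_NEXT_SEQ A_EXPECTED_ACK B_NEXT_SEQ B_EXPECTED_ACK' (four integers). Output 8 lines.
1000 7145 7145 1000
1000 7312 7312 1000
1083 7312 7312 1000
1242 7312 7312 1000
1242 7312 7312 1000
1280 7312 7312 1000
1280 7337 7337 1000
1393 7337 7337 1000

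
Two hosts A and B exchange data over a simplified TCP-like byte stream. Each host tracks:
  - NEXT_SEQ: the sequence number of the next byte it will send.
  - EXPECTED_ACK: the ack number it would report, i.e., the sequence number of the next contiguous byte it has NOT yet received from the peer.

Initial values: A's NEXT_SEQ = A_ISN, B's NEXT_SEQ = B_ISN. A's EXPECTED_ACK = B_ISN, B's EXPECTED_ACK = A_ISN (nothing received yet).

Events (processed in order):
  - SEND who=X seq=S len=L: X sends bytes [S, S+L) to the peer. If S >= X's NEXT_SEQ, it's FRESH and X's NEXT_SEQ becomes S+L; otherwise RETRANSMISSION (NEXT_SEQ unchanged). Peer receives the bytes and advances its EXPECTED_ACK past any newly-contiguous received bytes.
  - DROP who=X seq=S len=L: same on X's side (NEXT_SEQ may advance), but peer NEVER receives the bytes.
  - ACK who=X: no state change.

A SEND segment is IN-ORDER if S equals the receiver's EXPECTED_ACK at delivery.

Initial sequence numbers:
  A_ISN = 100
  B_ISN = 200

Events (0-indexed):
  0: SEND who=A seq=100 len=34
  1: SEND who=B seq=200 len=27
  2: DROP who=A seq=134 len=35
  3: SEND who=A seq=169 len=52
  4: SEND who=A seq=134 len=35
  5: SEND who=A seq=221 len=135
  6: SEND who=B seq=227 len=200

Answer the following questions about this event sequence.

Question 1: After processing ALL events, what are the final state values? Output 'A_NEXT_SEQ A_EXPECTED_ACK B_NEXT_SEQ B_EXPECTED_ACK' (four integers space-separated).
After event 0: A_seq=134 A_ack=200 B_seq=200 B_ack=134
After event 1: A_seq=134 A_ack=227 B_seq=227 B_ack=134
After event 2: A_seq=169 A_ack=227 B_seq=227 B_ack=134
After event 3: A_seq=221 A_ack=227 B_seq=227 B_ack=134
After event 4: A_seq=221 A_ack=227 B_seq=227 B_ack=221
After event 5: A_seq=356 A_ack=227 B_seq=227 B_ack=356
After event 6: A_seq=356 A_ack=427 B_seq=427 B_ack=356

Answer: 356 427 427 356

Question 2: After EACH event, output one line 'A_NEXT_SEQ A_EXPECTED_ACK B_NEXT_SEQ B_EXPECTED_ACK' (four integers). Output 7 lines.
134 200 200 134
134 227 227 134
169 227 227 134
221 227 227 134
221 227 227 221
356 227 227 356
356 427 427 356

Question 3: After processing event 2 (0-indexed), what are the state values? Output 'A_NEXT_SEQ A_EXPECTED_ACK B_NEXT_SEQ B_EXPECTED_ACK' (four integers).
After event 0: A_seq=134 A_ack=200 B_seq=200 B_ack=134
After event 1: A_seq=134 A_ack=227 B_seq=227 B_ack=134
After event 2: A_seq=169 A_ack=227 B_seq=227 B_ack=134

169 227 227 134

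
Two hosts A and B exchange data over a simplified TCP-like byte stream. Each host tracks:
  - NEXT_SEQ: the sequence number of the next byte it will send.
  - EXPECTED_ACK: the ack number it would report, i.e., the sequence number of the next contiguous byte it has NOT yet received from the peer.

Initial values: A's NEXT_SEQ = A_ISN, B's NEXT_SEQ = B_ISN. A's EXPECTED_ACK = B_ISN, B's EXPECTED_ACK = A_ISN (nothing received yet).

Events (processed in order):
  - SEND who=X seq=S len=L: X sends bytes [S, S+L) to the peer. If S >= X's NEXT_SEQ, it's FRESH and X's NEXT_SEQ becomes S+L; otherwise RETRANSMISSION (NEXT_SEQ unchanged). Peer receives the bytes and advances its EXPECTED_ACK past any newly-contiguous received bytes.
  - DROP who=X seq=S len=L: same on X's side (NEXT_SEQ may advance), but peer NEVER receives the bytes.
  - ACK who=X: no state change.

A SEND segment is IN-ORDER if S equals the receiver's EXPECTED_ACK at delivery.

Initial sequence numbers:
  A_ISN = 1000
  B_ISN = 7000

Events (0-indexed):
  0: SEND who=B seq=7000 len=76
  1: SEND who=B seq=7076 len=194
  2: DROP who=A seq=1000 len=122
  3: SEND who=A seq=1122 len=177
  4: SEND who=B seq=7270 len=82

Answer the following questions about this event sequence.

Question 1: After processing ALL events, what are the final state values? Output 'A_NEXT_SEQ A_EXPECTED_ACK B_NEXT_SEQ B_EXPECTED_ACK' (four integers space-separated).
After event 0: A_seq=1000 A_ack=7076 B_seq=7076 B_ack=1000
After event 1: A_seq=1000 A_ack=7270 B_seq=7270 B_ack=1000
After event 2: A_seq=1122 A_ack=7270 B_seq=7270 B_ack=1000
After event 3: A_seq=1299 A_ack=7270 B_seq=7270 B_ack=1000
After event 4: A_seq=1299 A_ack=7352 B_seq=7352 B_ack=1000

Answer: 1299 7352 7352 1000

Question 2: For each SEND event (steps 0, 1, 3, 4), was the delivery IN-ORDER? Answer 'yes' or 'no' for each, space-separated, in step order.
Answer: yes yes no yes

Derivation:
Step 0: SEND seq=7000 -> in-order
Step 1: SEND seq=7076 -> in-order
Step 3: SEND seq=1122 -> out-of-order
Step 4: SEND seq=7270 -> in-order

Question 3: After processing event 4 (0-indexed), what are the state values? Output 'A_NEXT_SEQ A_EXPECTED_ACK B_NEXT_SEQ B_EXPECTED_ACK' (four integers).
After event 0: A_seq=1000 A_ack=7076 B_seq=7076 B_ack=1000
After event 1: A_seq=1000 A_ack=7270 B_seq=7270 B_ack=1000
After event 2: A_seq=1122 A_ack=7270 B_seq=7270 B_ack=1000
After event 3: A_seq=1299 A_ack=7270 B_seq=7270 B_ack=1000
After event 4: A_seq=1299 A_ack=7352 B_seq=7352 B_ack=1000

1299 7352 7352 1000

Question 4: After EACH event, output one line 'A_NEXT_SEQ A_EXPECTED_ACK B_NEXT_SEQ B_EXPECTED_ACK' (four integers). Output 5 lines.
1000 7076 7076 1000
1000 7270 7270 1000
1122 7270 7270 1000
1299 7270 7270 1000
1299 7352 7352 1000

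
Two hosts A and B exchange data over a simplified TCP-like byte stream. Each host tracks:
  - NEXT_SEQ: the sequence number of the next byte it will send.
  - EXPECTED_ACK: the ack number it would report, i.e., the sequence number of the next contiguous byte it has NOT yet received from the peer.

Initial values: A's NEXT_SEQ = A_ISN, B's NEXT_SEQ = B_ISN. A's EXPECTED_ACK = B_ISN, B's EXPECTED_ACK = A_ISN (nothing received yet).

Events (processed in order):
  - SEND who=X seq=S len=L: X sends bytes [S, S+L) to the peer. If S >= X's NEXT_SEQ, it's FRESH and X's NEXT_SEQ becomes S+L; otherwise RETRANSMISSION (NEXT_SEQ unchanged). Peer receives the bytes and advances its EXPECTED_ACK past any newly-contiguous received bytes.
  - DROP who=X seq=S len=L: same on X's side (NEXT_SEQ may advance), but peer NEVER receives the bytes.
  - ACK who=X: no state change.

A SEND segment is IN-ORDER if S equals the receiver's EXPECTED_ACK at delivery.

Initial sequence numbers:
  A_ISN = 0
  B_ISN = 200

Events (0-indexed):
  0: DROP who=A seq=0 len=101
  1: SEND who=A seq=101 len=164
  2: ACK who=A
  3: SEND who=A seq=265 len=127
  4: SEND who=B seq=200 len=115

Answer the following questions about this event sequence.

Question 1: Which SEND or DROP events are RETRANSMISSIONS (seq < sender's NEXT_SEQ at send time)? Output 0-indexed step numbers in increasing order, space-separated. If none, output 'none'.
Step 0: DROP seq=0 -> fresh
Step 1: SEND seq=101 -> fresh
Step 3: SEND seq=265 -> fresh
Step 4: SEND seq=200 -> fresh

Answer: none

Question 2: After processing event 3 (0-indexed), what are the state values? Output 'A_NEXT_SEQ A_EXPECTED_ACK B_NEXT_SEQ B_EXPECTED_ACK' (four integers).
After event 0: A_seq=101 A_ack=200 B_seq=200 B_ack=0
After event 1: A_seq=265 A_ack=200 B_seq=200 B_ack=0
After event 2: A_seq=265 A_ack=200 B_seq=200 B_ack=0
After event 3: A_seq=392 A_ack=200 B_seq=200 B_ack=0

392 200 200 0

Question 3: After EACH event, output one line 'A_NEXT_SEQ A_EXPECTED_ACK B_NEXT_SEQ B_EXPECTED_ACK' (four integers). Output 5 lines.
101 200 200 0
265 200 200 0
265 200 200 0
392 200 200 0
392 315 315 0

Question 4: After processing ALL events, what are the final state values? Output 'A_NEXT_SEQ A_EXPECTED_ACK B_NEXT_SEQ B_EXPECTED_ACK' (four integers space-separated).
After event 0: A_seq=101 A_ack=200 B_seq=200 B_ack=0
After event 1: A_seq=265 A_ack=200 B_seq=200 B_ack=0
After event 2: A_seq=265 A_ack=200 B_seq=200 B_ack=0
After event 3: A_seq=392 A_ack=200 B_seq=200 B_ack=0
After event 4: A_seq=392 A_ack=315 B_seq=315 B_ack=0

Answer: 392 315 315 0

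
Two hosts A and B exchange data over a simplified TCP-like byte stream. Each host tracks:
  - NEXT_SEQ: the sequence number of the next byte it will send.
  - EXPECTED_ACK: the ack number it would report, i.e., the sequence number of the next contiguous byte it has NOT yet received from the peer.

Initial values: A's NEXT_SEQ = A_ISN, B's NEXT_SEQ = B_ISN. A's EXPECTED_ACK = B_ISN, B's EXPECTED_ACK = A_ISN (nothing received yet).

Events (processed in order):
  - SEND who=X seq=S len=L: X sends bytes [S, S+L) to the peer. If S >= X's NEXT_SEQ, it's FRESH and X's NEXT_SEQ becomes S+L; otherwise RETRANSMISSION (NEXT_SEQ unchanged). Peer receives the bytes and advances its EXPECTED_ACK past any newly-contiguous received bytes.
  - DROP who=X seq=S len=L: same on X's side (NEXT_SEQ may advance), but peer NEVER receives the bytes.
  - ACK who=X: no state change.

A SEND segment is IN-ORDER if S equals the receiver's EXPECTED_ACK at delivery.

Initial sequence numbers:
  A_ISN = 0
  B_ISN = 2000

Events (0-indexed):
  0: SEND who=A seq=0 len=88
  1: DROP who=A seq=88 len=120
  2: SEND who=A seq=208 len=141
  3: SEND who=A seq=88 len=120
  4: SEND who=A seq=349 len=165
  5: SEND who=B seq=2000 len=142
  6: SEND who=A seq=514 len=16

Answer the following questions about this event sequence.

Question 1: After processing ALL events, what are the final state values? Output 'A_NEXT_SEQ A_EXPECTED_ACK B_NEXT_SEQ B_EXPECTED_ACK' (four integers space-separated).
Answer: 530 2142 2142 530

Derivation:
After event 0: A_seq=88 A_ack=2000 B_seq=2000 B_ack=88
After event 1: A_seq=208 A_ack=2000 B_seq=2000 B_ack=88
After event 2: A_seq=349 A_ack=2000 B_seq=2000 B_ack=88
After event 3: A_seq=349 A_ack=2000 B_seq=2000 B_ack=349
After event 4: A_seq=514 A_ack=2000 B_seq=2000 B_ack=514
After event 5: A_seq=514 A_ack=2142 B_seq=2142 B_ack=514
After event 6: A_seq=530 A_ack=2142 B_seq=2142 B_ack=530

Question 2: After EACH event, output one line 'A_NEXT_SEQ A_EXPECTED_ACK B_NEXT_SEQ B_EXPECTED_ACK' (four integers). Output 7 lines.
88 2000 2000 88
208 2000 2000 88
349 2000 2000 88
349 2000 2000 349
514 2000 2000 514
514 2142 2142 514
530 2142 2142 530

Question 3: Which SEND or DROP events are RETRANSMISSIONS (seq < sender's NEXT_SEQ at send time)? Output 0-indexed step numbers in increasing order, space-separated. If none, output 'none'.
Answer: 3

Derivation:
Step 0: SEND seq=0 -> fresh
Step 1: DROP seq=88 -> fresh
Step 2: SEND seq=208 -> fresh
Step 3: SEND seq=88 -> retransmit
Step 4: SEND seq=349 -> fresh
Step 5: SEND seq=2000 -> fresh
Step 6: SEND seq=514 -> fresh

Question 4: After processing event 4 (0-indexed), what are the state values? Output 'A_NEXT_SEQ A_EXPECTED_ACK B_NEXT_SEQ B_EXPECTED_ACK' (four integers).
After event 0: A_seq=88 A_ack=2000 B_seq=2000 B_ack=88
After event 1: A_seq=208 A_ack=2000 B_seq=2000 B_ack=88
After event 2: A_seq=349 A_ack=2000 B_seq=2000 B_ack=88
After event 3: A_seq=349 A_ack=2000 B_seq=2000 B_ack=349
After event 4: A_seq=514 A_ack=2000 B_seq=2000 B_ack=514

514 2000 2000 514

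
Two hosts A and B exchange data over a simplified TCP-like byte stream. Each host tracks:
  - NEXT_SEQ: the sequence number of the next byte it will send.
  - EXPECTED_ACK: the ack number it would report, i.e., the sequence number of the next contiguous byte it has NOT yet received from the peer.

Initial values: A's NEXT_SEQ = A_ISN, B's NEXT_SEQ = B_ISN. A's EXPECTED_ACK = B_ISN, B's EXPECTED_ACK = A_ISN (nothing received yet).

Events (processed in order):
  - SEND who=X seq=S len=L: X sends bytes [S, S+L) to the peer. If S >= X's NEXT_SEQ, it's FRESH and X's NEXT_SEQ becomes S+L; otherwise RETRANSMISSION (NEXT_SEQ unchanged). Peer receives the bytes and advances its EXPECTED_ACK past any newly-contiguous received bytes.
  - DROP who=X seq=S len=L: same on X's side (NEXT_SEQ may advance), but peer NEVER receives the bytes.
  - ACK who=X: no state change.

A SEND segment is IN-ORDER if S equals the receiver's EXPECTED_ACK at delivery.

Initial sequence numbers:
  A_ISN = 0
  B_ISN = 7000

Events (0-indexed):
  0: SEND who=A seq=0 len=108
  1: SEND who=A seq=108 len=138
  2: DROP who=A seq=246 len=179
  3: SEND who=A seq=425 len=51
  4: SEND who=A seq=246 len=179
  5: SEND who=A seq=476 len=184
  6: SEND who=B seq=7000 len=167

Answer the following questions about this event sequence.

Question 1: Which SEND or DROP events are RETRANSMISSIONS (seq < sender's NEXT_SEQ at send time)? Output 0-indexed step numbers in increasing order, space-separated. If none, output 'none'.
Step 0: SEND seq=0 -> fresh
Step 1: SEND seq=108 -> fresh
Step 2: DROP seq=246 -> fresh
Step 3: SEND seq=425 -> fresh
Step 4: SEND seq=246 -> retransmit
Step 5: SEND seq=476 -> fresh
Step 6: SEND seq=7000 -> fresh

Answer: 4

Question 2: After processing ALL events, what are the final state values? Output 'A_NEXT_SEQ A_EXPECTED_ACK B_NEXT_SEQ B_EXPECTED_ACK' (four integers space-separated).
After event 0: A_seq=108 A_ack=7000 B_seq=7000 B_ack=108
After event 1: A_seq=246 A_ack=7000 B_seq=7000 B_ack=246
After event 2: A_seq=425 A_ack=7000 B_seq=7000 B_ack=246
After event 3: A_seq=476 A_ack=7000 B_seq=7000 B_ack=246
After event 4: A_seq=476 A_ack=7000 B_seq=7000 B_ack=476
After event 5: A_seq=660 A_ack=7000 B_seq=7000 B_ack=660
After event 6: A_seq=660 A_ack=7167 B_seq=7167 B_ack=660

Answer: 660 7167 7167 660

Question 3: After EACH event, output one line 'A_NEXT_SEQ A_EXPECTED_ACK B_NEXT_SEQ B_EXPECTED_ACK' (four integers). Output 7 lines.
108 7000 7000 108
246 7000 7000 246
425 7000 7000 246
476 7000 7000 246
476 7000 7000 476
660 7000 7000 660
660 7167 7167 660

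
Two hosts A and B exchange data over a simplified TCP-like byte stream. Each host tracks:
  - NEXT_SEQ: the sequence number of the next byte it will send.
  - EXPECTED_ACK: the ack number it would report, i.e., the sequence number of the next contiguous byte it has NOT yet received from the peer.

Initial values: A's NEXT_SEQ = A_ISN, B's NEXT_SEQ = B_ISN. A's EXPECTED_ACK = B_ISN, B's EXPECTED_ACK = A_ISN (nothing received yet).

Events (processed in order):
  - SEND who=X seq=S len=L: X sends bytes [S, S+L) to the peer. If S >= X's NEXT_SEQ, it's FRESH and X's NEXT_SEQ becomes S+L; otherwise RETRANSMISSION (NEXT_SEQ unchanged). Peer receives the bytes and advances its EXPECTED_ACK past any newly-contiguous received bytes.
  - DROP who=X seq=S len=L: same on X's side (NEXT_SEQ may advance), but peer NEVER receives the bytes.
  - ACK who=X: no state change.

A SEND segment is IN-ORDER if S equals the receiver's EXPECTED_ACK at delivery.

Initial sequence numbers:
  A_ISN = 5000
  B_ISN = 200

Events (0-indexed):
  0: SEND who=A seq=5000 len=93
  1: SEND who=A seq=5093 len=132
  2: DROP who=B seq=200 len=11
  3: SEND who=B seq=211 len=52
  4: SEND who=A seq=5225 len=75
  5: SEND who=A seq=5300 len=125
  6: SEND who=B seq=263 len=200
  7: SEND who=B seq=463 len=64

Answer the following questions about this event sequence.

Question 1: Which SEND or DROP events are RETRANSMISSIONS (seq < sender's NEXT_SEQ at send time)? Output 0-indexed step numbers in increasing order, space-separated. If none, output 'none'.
Step 0: SEND seq=5000 -> fresh
Step 1: SEND seq=5093 -> fresh
Step 2: DROP seq=200 -> fresh
Step 3: SEND seq=211 -> fresh
Step 4: SEND seq=5225 -> fresh
Step 5: SEND seq=5300 -> fresh
Step 6: SEND seq=263 -> fresh
Step 7: SEND seq=463 -> fresh

Answer: none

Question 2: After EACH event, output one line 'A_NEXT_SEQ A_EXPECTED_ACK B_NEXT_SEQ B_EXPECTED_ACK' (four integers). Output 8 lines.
5093 200 200 5093
5225 200 200 5225
5225 200 211 5225
5225 200 263 5225
5300 200 263 5300
5425 200 263 5425
5425 200 463 5425
5425 200 527 5425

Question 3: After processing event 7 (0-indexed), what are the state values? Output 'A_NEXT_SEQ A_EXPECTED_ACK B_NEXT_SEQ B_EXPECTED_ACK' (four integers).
After event 0: A_seq=5093 A_ack=200 B_seq=200 B_ack=5093
After event 1: A_seq=5225 A_ack=200 B_seq=200 B_ack=5225
After event 2: A_seq=5225 A_ack=200 B_seq=211 B_ack=5225
After event 3: A_seq=5225 A_ack=200 B_seq=263 B_ack=5225
After event 4: A_seq=5300 A_ack=200 B_seq=263 B_ack=5300
After event 5: A_seq=5425 A_ack=200 B_seq=263 B_ack=5425
After event 6: A_seq=5425 A_ack=200 B_seq=463 B_ack=5425
After event 7: A_seq=5425 A_ack=200 B_seq=527 B_ack=5425

5425 200 527 5425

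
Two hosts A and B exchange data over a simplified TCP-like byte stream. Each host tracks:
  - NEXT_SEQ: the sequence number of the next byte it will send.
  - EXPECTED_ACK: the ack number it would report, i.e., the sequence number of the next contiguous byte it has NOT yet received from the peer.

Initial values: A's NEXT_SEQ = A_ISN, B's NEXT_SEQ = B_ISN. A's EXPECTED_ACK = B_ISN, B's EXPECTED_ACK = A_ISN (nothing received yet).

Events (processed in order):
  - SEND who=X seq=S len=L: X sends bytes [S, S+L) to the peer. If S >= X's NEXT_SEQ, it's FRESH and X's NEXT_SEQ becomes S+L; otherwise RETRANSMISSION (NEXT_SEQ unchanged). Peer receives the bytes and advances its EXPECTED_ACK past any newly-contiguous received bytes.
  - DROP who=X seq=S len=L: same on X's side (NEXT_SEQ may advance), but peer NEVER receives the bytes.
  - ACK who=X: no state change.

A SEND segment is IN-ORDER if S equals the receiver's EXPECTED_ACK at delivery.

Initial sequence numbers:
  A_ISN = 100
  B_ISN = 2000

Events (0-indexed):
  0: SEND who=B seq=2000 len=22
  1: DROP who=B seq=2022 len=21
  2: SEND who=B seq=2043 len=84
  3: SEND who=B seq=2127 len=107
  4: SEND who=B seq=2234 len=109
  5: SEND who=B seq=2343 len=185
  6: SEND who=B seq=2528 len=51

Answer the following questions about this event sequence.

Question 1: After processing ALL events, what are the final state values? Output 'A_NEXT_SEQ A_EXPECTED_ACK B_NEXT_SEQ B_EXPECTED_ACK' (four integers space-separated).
Answer: 100 2022 2579 100

Derivation:
After event 0: A_seq=100 A_ack=2022 B_seq=2022 B_ack=100
After event 1: A_seq=100 A_ack=2022 B_seq=2043 B_ack=100
After event 2: A_seq=100 A_ack=2022 B_seq=2127 B_ack=100
After event 3: A_seq=100 A_ack=2022 B_seq=2234 B_ack=100
After event 4: A_seq=100 A_ack=2022 B_seq=2343 B_ack=100
After event 5: A_seq=100 A_ack=2022 B_seq=2528 B_ack=100
After event 6: A_seq=100 A_ack=2022 B_seq=2579 B_ack=100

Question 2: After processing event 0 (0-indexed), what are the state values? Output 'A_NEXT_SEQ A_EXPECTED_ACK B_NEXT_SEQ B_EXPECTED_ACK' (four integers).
After event 0: A_seq=100 A_ack=2022 B_seq=2022 B_ack=100

100 2022 2022 100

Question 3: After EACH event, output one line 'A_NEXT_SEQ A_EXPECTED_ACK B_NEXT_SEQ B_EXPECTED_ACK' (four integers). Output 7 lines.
100 2022 2022 100
100 2022 2043 100
100 2022 2127 100
100 2022 2234 100
100 2022 2343 100
100 2022 2528 100
100 2022 2579 100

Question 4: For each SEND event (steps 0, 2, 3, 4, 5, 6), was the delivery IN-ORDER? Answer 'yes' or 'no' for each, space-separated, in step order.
Answer: yes no no no no no

Derivation:
Step 0: SEND seq=2000 -> in-order
Step 2: SEND seq=2043 -> out-of-order
Step 3: SEND seq=2127 -> out-of-order
Step 4: SEND seq=2234 -> out-of-order
Step 5: SEND seq=2343 -> out-of-order
Step 6: SEND seq=2528 -> out-of-order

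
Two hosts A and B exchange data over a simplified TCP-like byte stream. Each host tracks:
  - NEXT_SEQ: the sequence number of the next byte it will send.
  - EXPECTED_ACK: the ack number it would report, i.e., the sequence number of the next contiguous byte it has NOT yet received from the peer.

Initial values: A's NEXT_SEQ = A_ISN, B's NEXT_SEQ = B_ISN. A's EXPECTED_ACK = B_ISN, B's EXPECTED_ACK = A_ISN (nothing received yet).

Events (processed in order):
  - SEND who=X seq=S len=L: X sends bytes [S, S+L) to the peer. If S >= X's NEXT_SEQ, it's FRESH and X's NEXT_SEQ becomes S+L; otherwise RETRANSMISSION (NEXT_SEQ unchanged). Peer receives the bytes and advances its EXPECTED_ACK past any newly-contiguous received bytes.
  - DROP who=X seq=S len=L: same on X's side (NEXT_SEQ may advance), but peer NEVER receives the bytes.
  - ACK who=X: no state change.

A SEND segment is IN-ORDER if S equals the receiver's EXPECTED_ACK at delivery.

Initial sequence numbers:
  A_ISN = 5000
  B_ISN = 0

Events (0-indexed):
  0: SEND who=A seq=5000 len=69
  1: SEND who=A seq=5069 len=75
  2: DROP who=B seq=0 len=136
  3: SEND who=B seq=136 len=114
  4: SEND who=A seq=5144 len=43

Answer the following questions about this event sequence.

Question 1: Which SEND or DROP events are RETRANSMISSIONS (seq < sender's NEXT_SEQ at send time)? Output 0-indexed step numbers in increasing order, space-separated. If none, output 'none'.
Answer: none

Derivation:
Step 0: SEND seq=5000 -> fresh
Step 1: SEND seq=5069 -> fresh
Step 2: DROP seq=0 -> fresh
Step 3: SEND seq=136 -> fresh
Step 4: SEND seq=5144 -> fresh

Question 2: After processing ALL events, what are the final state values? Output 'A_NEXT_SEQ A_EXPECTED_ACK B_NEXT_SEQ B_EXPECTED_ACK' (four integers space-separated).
Answer: 5187 0 250 5187

Derivation:
After event 0: A_seq=5069 A_ack=0 B_seq=0 B_ack=5069
After event 1: A_seq=5144 A_ack=0 B_seq=0 B_ack=5144
After event 2: A_seq=5144 A_ack=0 B_seq=136 B_ack=5144
After event 3: A_seq=5144 A_ack=0 B_seq=250 B_ack=5144
After event 4: A_seq=5187 A_ack=0 B_seq=250 B_ack=5187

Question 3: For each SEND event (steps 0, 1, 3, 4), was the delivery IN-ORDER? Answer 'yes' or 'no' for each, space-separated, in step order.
Step 0: SEND seq=5000 -> in-order
Step 1: SEND seq=5069 -> in-order
Step 3: SEND seq=136 -> out-of-order
Step 4: SEND seq=5144 -> in-order

Answer: yes yes no yes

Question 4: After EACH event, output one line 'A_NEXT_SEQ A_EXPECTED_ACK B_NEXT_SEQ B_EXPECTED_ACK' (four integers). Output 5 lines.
5069 0 0 5069
5144 0 0 5144
5144 0 136 5144
5144 0 250 5144
5187 0 250 5187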